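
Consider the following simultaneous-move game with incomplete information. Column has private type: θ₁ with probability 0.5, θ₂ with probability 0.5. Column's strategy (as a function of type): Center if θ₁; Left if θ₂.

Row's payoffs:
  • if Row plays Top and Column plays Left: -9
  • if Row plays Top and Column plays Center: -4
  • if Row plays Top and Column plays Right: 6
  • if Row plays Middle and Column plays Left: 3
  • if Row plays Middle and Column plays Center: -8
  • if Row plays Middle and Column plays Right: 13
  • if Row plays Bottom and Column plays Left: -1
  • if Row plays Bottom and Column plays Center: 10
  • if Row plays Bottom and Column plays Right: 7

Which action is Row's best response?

Bottom

E[Top] = 0.5·(-4) + 0.5·(-9) = -6.5
E[Middle] = 0.5·(-8) + 0.5·(3) = -2.5
E[Bottom] = 0.5·(10) + 0.5·(-1) = 4.5
Best response: Bottom (4.5 is the largest).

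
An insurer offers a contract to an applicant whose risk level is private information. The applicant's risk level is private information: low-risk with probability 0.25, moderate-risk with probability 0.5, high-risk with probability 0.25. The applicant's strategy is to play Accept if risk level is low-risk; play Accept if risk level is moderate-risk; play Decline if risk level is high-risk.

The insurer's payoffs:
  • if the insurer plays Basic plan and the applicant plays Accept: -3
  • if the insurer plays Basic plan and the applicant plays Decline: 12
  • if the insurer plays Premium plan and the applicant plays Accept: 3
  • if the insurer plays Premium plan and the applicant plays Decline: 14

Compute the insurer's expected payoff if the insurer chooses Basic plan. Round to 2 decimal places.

E[Basic plan] = 0.25·(-3) + 0.5·(-3) + 0.25·12 = (-0.75) + (-1.5) + 3 = 0.75

0.75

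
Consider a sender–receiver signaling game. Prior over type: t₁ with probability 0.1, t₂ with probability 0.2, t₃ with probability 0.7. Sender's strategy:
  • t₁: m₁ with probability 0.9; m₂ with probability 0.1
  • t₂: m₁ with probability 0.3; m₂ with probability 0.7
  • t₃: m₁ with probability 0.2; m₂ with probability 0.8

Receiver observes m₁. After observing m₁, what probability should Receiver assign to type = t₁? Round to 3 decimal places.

0.310

Apply Bayes' rule using the sender's strategy as the likelihood.
P(m₁) = 0.1·0.9 + 0.2·0.3 + 0.7·0.2 = 0.29
P(t₁ | m₁) = (0.1·0.9) / 0.29 = 0.09 / 0.29 = 0.310345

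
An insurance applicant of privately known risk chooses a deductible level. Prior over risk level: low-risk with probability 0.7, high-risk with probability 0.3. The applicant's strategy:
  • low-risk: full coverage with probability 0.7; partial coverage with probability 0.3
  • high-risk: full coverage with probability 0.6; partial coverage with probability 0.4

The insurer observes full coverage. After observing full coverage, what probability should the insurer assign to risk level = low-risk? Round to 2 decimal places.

P(full coverage) = 0.7·0.7 + 0.3·0.6 = 0.67
P(low-risk | full coverage) = (0.7·0.7) / 0.67 = 0.49 / 0.67 = 0.731343

0.73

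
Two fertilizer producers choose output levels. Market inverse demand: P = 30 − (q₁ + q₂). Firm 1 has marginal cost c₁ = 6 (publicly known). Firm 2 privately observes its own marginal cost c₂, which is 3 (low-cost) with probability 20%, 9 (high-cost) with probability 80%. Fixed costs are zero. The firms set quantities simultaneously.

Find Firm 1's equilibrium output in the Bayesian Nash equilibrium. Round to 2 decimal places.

8.60

Type-c best response for Firm 2: q₂(c) = (30 − c)/2 − q₁/2.
Firm 1 maximizes expected profit; its first-order condition is 30 − 2q₁ − E[q₂] − 6 = 0.
Substituting E[q₂] and solving: E[c₂] = 7.8, so q₁ = (30 − 2·6 + 7.8)/3 = 8.6.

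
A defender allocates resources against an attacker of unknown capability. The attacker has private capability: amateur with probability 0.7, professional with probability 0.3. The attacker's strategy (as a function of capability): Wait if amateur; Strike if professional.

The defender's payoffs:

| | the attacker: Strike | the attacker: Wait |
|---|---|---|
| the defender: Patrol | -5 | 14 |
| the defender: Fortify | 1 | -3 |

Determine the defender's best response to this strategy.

Compute the defender's expected payoff for each action, taking the expectation over the attacker's type.
E[Patrol] = 0.7·(14) + 0.3·(-5) = 8.3
E[Fortify] = 0.7·(-3) + 0.3·(1) = -1.8
Best response: Patrol (8.3 is the largest).

Patrol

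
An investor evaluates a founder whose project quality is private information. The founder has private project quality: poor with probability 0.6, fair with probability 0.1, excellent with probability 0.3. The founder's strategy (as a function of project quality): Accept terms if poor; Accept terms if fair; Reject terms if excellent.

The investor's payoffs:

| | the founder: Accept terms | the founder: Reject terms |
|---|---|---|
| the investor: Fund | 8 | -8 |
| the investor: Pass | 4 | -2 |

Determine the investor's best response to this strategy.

Fund

Compute the investor's expected payoff for each action, taking the expectation over the founder's type.
E[Fund] = 0.6·(8) + 0.1·(8) + 0.3·(-8) = 3.2
E[Pass] = 0.6·(4) + 0.1·(4) + 0.3·(-2) = 2.2
Best response: Fund (3.2 is the largest).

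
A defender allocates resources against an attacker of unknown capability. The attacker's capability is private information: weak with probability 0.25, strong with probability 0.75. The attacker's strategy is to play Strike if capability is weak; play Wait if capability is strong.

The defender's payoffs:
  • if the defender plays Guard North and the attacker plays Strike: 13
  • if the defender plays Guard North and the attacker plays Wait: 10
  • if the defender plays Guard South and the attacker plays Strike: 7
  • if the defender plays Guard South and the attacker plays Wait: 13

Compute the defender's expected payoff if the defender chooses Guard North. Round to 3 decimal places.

Take the expectation over the attacker's capability, weighting each type's action by its prior probability.
E[Guard North] = 0.25·13 + 0.75·10 = 3.25 + 7.5 = 10.75

10.750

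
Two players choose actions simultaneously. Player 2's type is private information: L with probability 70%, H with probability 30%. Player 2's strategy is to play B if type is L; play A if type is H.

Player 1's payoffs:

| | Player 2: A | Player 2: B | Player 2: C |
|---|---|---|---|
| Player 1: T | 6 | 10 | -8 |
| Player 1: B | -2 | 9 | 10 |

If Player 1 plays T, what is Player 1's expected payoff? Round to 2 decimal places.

8.80

E[T] = 0.7·10 + 0.3·6 = 7 + 1.8 = 8.8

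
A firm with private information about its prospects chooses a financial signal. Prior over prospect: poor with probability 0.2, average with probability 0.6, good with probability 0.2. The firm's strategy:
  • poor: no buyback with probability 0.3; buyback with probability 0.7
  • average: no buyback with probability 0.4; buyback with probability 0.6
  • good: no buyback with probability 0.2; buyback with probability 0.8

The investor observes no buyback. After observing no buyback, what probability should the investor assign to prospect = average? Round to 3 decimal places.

P(no buyback) = 0.2·0.3 + 0.6·0.4 + 0.2·0.2 = 0.34
P(average | no buyback) = (0.6·0.4) / 0.34 = 0.24 / 0.34 = 0.705882

0.706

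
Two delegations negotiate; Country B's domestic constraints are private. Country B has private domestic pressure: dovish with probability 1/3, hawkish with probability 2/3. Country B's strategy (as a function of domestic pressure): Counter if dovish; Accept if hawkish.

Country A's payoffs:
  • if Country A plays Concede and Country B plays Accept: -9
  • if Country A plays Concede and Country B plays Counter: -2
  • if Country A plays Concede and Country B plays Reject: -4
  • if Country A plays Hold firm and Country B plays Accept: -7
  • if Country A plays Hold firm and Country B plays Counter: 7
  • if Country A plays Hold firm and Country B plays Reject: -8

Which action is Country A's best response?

E[Concede] = 1/3·(-2) + 2/3·(-9) = -20/3
E[Hold firm] = 1/3·(7) + 2/3·(-7) = -7/3
Best response: Hold firm (-7/3 is the largest).

Hold firm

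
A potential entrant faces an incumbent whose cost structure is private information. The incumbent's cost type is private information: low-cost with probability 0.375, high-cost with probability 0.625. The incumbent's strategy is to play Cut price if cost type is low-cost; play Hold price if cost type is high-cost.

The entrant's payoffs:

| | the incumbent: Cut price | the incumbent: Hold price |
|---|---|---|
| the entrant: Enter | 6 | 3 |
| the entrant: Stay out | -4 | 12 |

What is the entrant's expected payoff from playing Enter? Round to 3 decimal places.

4.125

E[Enter] = 0.375·6 + 0.625·3 = 2.25 + 1.875 = 4.125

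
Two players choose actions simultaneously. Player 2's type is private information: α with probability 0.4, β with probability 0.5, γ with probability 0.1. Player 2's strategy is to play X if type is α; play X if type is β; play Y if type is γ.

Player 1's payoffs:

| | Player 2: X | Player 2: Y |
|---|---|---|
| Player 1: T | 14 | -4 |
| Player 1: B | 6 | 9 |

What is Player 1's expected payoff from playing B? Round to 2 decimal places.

E[B] = 0.4·6 + 0.5·6 + 0.1·9 = 2.4 + 3 + 0.9 = 6.3

6.30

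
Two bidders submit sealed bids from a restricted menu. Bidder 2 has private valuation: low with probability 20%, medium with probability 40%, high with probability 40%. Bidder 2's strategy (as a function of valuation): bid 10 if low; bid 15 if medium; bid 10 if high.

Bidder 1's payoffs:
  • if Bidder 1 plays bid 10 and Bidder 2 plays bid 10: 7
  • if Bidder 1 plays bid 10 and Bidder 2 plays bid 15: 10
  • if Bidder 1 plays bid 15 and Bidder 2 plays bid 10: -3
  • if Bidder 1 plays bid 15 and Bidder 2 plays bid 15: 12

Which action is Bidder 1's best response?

bid 10

E[bid 10] = 0.2·(7) + 0.4·(10) + 0.4·(7) = 8.2
E[bid 15] = 0.2·(-3) + 0.4·(12) + 0.4·(-3) = 3
Best response: bid 10 (8.2 is the largest).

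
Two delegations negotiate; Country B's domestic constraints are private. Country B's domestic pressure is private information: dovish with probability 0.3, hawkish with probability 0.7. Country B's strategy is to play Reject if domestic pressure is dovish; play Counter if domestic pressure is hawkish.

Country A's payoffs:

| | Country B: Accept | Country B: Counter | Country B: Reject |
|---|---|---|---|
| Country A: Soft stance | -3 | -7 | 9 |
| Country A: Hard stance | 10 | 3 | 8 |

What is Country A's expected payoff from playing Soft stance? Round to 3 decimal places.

E[Soft stance] = 0.3·9 + 0.7·(-7) = 2.7 + (-4.9) = -2.2

-2.200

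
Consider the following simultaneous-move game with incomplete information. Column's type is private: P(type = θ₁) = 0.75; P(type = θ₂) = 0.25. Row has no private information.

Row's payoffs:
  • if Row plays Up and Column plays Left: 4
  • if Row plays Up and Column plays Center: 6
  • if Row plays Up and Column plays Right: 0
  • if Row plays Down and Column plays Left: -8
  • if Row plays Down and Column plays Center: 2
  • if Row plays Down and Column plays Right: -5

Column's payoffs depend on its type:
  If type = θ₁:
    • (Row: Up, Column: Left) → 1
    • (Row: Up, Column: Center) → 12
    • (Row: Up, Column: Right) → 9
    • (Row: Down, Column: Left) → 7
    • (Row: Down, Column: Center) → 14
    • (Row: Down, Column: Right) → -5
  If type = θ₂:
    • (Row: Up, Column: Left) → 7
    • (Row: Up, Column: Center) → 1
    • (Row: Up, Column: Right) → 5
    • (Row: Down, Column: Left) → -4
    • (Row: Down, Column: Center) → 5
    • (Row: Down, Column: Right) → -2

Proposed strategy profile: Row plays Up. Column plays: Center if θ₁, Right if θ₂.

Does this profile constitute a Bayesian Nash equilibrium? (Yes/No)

Row plays Up: E[Up] = 0.75·(6) + 0.25·(0) = 4.5; E[Down] = 0.25. Best-responding. ✓
Column (type θ₁), facing Up: Left gives 1, Center gives 12, Right gives 9. Proposed Center is best. ✓
Column (type θ₂), facing Up: Left gives 7, Center gives 1, Right gives 5. Proposed Right is not best — profitable deviation exists. ✗

No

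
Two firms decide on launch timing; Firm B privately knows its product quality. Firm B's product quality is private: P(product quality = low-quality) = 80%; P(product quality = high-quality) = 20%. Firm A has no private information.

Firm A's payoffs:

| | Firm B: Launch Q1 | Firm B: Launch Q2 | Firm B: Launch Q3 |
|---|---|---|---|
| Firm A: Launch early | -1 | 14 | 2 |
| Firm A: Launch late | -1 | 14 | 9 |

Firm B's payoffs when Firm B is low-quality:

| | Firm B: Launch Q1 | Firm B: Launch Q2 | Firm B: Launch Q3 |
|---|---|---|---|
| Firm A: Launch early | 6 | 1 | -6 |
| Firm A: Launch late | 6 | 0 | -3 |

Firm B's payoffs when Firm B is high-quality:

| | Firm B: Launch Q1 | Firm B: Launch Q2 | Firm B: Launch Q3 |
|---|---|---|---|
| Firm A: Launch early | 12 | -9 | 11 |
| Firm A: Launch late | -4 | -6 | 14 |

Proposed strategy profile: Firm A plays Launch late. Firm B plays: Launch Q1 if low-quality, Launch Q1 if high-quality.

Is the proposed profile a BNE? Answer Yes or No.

No

Firm A plays Launch late: E[Launch late] = 0.8·(-1) + 0.2·(-1) = -1; E[Launch early] = -1. Best-responding. ✓
Firm B (product quality low-quality), facing Launch late: Launch Q1 gives 6, Launch Q2 gives 0, Launch Q3 gives -3. Proposed Launch Q1 is best. ✓
Firm B (product quality high-quality), facing Launch late: Launch Q1 gives -4, Launch Q2 gives -6, Launch Q3 gives 14. Proposed Launch Q1 is not best — profitable deviation exists. ✗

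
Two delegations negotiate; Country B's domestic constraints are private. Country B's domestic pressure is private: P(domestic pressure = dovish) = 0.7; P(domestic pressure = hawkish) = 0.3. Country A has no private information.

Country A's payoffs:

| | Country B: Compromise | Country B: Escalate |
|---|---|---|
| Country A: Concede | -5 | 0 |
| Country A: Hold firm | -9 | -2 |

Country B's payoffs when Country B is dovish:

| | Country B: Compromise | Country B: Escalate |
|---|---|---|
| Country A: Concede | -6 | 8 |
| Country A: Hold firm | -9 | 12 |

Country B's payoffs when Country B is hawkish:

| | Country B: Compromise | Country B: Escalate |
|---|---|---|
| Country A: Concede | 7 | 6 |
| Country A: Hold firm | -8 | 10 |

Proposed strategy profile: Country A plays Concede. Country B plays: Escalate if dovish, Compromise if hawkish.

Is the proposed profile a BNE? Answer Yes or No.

Country A plays Concede: E[Concede] = 0.7·(0) + 0.3·(-5) = -1.5; E[Hold firm] = -4.1. Best-responding. ✓
Country B (domestic pressure dovish), facing Concede: Compromise gives -6, Escalate gives 8. Proposed Escalate is best. ✓
Country B (domestic pressure hawkish), facing Concede: Compromise gives 7, Escalate gives 6. Proposed Compromise is best. ✓

Yes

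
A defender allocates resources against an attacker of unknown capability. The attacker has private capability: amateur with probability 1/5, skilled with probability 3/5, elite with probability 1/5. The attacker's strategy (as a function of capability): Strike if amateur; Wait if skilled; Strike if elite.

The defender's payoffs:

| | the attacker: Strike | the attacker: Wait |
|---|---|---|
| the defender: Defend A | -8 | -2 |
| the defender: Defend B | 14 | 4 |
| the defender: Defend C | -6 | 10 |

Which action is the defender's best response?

Defend B

E[Defend A] = 1/5·(-8) + 3/5·(-2) + 1/5·(-8) = -22/5
E[Defend B] = 1/5·(14) + 3/5·(4) + 1/5·(14) = 8
E[Defend C] = 1/5·(-6) + 3/5·(10) + 1/5·(-6) = 18/5
Best response: Defend B (8 is the largest).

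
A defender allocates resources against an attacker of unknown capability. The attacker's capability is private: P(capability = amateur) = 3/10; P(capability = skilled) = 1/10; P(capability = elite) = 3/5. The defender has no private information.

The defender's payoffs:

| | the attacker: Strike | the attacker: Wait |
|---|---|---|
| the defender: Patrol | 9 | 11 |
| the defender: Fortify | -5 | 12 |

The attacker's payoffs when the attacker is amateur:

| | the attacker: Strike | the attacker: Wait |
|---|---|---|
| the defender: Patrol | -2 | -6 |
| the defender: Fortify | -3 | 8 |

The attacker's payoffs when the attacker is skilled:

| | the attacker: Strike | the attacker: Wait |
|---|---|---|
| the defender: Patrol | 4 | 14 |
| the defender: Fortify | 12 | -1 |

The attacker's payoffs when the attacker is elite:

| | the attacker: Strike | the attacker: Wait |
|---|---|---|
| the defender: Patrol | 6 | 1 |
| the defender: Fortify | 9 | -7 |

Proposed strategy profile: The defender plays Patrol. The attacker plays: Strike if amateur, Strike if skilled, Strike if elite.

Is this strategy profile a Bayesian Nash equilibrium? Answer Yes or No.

No

The defender plays Patrol: E[Patrol] = 3/10·(9) + 1/10·(9) + 3/5·(9) = 9; E[Fortify] = -5. Best-responding. ✓
The attacker (capability amateur), facing Patrol: Strike gives -2, Wait gives -6. Proposed Strike is best. ✓
The attacker (capability skilled), facing Patrol: Strike gives 4, Wait gives 14. Proposed Strike is not best — profitable deviation exists. ✗
The attacker (capability elite), facing Patrol: Strike gives 6, Wait gives 1. Proposed Strike is best. ✓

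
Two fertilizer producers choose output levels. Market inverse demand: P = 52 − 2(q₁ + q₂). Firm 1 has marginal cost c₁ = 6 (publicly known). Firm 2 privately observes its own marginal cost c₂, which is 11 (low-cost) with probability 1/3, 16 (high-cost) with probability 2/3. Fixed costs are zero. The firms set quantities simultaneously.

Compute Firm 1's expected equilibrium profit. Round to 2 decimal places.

164.01

Firm 2 with cost c maximizes (52 − 2(q₁+q₂) − c)·q₂, giving q₂(c) = (52 − c − 2q₁)/4.
E[c₂] = 1/3·11 + 2/3·16 = 14.3333
Firm 1's FOC against E[q₂] yields q₁ = (52 − 2·6 + E[c₂])/6 = (52 − 12 + 14.3333)/6 = 9.05556.
E[P] = 52 − 2·(q₁ + E[q₂]) = 24.1111; Firm 1's expected profit = (E[P] − 6)·q₁ = (24.1111 − 6)·9.05556 = 164.006.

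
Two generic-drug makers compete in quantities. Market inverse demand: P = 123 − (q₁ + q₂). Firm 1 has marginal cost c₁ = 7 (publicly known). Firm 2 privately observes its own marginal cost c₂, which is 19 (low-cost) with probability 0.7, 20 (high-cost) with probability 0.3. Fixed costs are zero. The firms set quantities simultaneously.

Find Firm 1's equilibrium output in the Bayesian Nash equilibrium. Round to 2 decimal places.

Type-c best response for Firm 2: q₂(c) = (123 − c)/2 − q₁/2.
Firm 1 maximizes expected profit; its first-order condition is 123 − 2q₁ − E[q₂] − 7 = 0.
Substituting E[q₂] and solving: E[c₂] = 19.3, so q₁ = (123 − 2·7 + 19.3)/3 = 42.7667.

42.77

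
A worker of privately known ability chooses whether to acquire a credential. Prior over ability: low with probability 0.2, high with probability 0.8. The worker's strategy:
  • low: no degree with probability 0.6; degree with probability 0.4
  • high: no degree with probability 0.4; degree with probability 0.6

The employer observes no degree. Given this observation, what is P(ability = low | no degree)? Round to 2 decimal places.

0.27

P(no degree) = 0.2·0.6 + 0.8·0.4 = 0.44
P(low | no degree) = (0.2·0.6) / 0.44 = 0.12 / 0.44 = 0.272727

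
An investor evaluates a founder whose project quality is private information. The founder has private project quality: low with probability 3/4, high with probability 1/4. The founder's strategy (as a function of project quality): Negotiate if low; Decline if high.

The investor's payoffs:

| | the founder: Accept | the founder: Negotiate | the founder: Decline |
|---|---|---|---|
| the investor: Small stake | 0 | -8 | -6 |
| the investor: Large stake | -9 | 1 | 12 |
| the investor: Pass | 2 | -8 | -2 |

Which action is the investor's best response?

Large stake

E[Small stake] = 3/4·(-8) + 1/4·(-6) = -15/2
E[Large stake] = 3/4·(1) + 1/4·(12) = 15/4
E[Pass] = 3/4·(-8) + 1/4·(-2) = -13/2
Best response: Large stake (15/4 is the largest).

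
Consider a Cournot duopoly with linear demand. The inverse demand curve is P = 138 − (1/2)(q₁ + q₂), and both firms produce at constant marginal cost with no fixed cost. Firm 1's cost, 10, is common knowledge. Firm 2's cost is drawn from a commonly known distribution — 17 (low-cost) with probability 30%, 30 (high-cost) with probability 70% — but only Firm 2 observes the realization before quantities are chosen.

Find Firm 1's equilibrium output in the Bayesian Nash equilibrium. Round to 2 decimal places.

Each type of Firm 2 best-responds to q₁; Firm 1 best-responds to the expected q₂ over Firm 2's types.
Firm 2 with cost c maximizes (138 − (1/2)(q₁+q₂) − c)·q₂, giving q₂(c) = (138 − c − (1/2)q₁).
E[c₂] = 0.3·17 + 0.7·30 = 26.1
Firm 1's FOC against E[q₂] yields q₁ = (138 − 2·10 + E[c₂])/(3/2) = (138 − 20 + 26.1)/(3/2) = 96.0667.

96.07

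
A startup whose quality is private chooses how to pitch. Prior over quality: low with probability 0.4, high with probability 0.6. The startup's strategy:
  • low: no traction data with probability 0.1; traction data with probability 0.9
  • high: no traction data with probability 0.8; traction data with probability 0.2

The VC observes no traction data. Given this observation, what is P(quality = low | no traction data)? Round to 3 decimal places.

P(no traction data) = 0.4·0.1 + 0.6·0.8 = 0.52
P(low | no traction data) = (0.4·0.1) / 0.52 = 0.04 / 0.52 = 0.0769231

0.077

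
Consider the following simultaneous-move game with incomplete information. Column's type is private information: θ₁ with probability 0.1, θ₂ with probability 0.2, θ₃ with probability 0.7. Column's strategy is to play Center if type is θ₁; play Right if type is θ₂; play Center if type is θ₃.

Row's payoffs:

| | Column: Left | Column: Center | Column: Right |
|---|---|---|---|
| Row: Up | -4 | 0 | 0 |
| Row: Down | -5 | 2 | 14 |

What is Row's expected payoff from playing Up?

0

E[Up] = 0.1·0 + 0.2·0 + 0.7·0 = 0 + 0 + 0 = 0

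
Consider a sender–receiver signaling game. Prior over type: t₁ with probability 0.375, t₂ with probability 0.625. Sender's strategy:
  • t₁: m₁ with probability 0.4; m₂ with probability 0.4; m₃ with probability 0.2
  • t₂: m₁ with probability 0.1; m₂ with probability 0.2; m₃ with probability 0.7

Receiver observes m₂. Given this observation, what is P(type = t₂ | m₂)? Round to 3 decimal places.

0.455

Apply Bayes' rule using the sender's strategy as the likelihood.
P(m₂) = 0.375·0.4 + 0.625·0.2 = 0.275
P(t₂ | m₂) = (0.625·0.2) / 0.275 = 0.125 / 0.275 = 0.454545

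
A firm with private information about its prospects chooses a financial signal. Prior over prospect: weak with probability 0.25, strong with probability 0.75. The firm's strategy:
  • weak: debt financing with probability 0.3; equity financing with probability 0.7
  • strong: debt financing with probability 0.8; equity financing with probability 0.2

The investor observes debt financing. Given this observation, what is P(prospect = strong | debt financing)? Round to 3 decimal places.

P(debt financing) = 0.25·0.3 + 0.75·0.8 = 0.675
P(strong | debt financing) = (0.75·0.8) / 0.675 = 0.6 / 0.675 = 0.888889

0.889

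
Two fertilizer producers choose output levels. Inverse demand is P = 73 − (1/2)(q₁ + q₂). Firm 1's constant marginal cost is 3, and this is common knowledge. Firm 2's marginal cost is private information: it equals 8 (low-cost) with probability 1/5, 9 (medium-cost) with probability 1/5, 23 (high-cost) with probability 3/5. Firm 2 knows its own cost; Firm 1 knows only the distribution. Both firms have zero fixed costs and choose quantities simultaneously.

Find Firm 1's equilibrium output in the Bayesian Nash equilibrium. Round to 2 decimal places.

56.13

Type-c best response for Firm 2: q₂(c) = (73 − c) − q₁/2.
Firm 1 maximizes expected profit; its first-order condition is 73 − q₁ − (1/2)E[q₂] − 3 = 0.
Substituting E[q₂] and solving: E[c₂] = 17.2, so q₁ = (73 − 2·3 + 17.2)/(3/2) = 56.1333.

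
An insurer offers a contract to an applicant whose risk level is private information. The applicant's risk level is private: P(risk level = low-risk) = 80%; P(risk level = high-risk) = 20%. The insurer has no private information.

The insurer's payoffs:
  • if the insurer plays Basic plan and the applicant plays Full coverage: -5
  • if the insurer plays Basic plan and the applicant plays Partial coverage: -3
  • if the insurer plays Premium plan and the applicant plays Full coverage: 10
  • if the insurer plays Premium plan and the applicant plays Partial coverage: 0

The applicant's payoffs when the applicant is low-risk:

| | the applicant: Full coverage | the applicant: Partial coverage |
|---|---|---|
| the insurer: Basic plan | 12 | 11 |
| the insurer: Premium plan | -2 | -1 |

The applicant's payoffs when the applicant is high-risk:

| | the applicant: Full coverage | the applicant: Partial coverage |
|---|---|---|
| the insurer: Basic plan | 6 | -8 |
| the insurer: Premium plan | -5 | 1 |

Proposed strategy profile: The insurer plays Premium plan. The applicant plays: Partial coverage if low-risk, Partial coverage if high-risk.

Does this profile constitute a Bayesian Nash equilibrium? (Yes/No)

Yes

A profile is a BNE iff every type of every player is best-responding given beliefs about the other side.
The insurer plays Premium plan: E[Premium plan] = 0.8·(0) + 0.2·(0) = 0; E[Basic plan] = -3. Best-responding. ✓
The applicant (risk level low-risk), facing Premium plan: Full coverage gives -2, Partial coverage gives -1. Proposed Partial coverage is best. ✓
The applicant (risk level high-risk), facing Premium plan: Full coverage gives -5, Partial coverage gives 1. Proposed Partial coverage is best. ✓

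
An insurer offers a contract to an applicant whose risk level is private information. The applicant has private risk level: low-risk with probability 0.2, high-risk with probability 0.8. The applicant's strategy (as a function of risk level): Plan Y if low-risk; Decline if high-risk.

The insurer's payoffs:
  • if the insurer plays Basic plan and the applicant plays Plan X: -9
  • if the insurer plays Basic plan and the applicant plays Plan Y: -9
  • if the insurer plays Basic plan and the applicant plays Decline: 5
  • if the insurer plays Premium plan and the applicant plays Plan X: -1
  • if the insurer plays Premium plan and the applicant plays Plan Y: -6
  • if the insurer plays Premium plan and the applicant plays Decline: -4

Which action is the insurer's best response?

Basic plan

Compute the insurer's expected payoff for each action, taking the expectation over the applicant's type.
E[Basic plan] = 0.2·(-9) + 0.8·(5) = 2.2
E[Premium plan] = 0.2·(-6) + 0.8·(-4) = -4.4
Best response: Basic plan (2.2 is the largest).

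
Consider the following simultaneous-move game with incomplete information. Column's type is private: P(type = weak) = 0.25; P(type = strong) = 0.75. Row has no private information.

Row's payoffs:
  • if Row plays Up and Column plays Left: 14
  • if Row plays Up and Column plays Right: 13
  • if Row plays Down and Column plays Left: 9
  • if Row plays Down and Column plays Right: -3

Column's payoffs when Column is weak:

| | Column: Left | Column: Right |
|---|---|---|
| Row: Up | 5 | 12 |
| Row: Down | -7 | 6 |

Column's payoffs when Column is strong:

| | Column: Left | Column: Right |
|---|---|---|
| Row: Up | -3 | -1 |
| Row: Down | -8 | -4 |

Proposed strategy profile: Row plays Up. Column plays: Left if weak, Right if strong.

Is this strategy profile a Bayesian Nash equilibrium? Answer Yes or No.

Row plays Up: E[Up] = 0.25·(14) + 0.75·(13) = 13.25; E[Down] = 0. Best-responding. ✓
Column (type weak), facing Up: Left gives 5, Right gives 12. Proposed Left is not best — profitable deviation exists. ✗
Column (type strong), facing Up: Left gives -3, Right gives -1. Proposed Right is best. ✓

No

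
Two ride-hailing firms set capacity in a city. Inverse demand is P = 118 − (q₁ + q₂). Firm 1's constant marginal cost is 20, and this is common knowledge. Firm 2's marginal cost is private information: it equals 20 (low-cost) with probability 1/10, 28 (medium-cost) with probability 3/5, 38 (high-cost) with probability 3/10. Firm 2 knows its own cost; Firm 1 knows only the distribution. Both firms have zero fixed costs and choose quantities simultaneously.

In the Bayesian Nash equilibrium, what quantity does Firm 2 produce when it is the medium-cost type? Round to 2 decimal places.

26.97

Type-c best response for Firm 2: q₂(c) = (118 − c)/2 − q₁/2.
Firm 1 maximizes expected profit; its first-order condition is 118 − 2q₁ − E[q₂] − 20 = 0.
Substituting E[q₂] and solving: E[c₂] = 30.2, so q₁ = (118 − 2·20 + 30.2)/3 = 36.0667.
q₂(medium-cost) = (118 − 28 − 36.0667)/2 = 26.9667.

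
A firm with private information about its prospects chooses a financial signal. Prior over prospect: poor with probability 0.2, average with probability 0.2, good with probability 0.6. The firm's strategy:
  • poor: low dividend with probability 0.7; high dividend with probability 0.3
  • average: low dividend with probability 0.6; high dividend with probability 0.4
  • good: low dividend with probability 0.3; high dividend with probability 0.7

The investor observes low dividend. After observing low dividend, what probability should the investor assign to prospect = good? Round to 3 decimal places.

0.409

Apply Bayes' rule using the sender's strategy as the likelihood.
P(low dividend) = 0.2·0.7 + 0.2·0.6 + 0.6·0.3 = 0.44
P(good | low dividend) = (0.6·0.3) / 0.44 = 0.18 / 0.44 = 0.409091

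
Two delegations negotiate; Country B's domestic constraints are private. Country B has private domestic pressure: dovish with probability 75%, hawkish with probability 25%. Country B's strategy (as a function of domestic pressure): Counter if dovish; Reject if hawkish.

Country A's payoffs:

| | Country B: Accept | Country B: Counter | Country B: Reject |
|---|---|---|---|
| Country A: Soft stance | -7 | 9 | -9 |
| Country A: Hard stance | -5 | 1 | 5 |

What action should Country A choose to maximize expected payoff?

E[Soft stance] = 0.75·(9) + 0.25·(-9) = 4.5
E[Hard stance] = 0.75·(1) + 0.25·(5) = 2
Best response: Soft stance (4.5 is the largest).

Soft stance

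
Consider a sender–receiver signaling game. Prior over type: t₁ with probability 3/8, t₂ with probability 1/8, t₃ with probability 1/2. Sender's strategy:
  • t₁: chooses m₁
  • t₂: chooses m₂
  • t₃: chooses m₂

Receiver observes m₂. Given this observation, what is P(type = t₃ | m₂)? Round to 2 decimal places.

0.80

P(m₂) = (3/8)·0 + (1/8)·1 + (1/2)·1 = 5/8
P(t₃ | m₂) = ((1/2)·1) / (5/8) = (1/2) / (5/8) = 4/5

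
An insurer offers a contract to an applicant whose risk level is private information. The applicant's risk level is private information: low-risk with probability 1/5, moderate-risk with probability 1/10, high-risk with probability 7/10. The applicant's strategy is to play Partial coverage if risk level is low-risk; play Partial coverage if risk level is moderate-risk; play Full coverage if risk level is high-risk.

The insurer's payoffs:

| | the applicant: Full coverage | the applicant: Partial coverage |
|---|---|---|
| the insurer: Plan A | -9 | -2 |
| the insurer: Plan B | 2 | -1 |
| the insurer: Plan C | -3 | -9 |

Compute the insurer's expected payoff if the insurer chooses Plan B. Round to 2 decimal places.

1.10

E[Plan B] = 1/5·(-1) + 1/10·(-1) + 7/10·2 = (-1/5) + (-1/10) + 7/5 = 11/10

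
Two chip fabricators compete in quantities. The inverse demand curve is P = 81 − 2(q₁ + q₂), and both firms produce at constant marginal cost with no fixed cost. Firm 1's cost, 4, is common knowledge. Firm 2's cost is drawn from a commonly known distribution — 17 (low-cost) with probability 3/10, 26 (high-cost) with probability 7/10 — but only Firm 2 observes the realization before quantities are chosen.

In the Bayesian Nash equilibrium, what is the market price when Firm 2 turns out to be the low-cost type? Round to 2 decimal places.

32.95

Type-c best response for Firm 2: q₂(c) = (81 − c)/4 − q₁/2.
Firm 1 maximizes expected profit; its first-order condition is 81 − 4q₁ − 2E[q₂] − 4 = 0.
Substituting E[q₂] and solving: E[c₂] = 23.3, so q₁ = (81 − 2·4 + 23.3)/6 = 16.05.
q₂(low-cost) = 7.975, so P = 81 − 2·(16.05 + 7.975) = 32.95.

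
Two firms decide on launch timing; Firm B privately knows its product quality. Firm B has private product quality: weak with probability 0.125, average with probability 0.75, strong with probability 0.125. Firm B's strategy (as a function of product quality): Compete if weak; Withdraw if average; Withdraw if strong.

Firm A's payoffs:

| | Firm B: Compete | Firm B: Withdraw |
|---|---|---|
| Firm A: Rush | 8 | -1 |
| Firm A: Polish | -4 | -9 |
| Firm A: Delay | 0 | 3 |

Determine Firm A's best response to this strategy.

Delay

E[Rush] = 0.125·(8) + 0.75·(-1) + 0.125·(-1) = 0.125
E[Polish] = 0.125·(-4) + 0.75·(-9) + 0.125·(-9) = -8.375
E[Delay] = 0.125·(0) + 0.75·(3) + 0.125·(3) = 2.625
Best response: Delay (2.625 is the largest).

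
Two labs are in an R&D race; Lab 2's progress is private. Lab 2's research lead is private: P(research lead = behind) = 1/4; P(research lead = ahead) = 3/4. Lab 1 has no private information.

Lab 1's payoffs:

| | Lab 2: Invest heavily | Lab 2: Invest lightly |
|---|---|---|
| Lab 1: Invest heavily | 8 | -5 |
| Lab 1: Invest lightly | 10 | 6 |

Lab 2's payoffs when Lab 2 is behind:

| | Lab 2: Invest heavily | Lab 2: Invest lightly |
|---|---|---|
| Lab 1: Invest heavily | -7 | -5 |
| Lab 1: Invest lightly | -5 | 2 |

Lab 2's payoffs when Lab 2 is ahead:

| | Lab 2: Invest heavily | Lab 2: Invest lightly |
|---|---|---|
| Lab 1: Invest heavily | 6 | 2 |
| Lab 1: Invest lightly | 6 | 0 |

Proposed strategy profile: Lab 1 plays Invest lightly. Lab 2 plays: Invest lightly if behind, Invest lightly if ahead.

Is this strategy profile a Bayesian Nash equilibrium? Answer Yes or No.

A profile is a BNE iff every type of every player is best-responding given beliefs about the other side.
Lab 1 plays Invest lightly: E[Invest lightly] = 1/4·(6) + 3/4·(6) = 6; E[Invest heavily] = -5. Best-responding. ✓
Lab 2 (research lead behind), facing Invest lightly: Invest heavily gives -5, Invest lightly gives 2. Proposed Invest lightly is best. ✓
Lab 2 (research lead ahead), facing Invest lightly: Invest heavily gives 6, Invest lightly gives 0. Proposed Invest lightly is not best — profitable deviation exists. ✗

No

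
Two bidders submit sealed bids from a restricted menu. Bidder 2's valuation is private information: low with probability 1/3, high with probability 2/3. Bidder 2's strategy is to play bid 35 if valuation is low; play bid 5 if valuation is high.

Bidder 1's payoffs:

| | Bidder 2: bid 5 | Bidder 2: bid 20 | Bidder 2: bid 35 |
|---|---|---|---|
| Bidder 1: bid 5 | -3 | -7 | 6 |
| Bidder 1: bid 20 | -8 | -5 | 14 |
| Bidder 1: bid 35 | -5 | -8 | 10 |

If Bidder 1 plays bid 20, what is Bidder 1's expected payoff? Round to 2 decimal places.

-0.67

Take the expectation over Bidder 2's valuation, weighting each type's action by its prior probability.
E[bid 20] = 1/3·14 + 2/3·(-8) = 14/3 + (-16/3) = -2/3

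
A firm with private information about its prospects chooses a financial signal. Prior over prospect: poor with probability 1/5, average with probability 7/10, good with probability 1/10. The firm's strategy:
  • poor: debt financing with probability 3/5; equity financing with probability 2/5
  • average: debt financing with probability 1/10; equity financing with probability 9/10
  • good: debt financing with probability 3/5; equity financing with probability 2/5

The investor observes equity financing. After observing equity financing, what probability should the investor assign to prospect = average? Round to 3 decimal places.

Apply Bayes' rule using the sender's strategy as the likelihood.
P(equity financing) = (1/5)·(2/5) + (7/10)·(9/10) + (1/10)·(2/5) = 3/4
P(average | equity financing) = ((7/10)·(9/10)) / (3/4) = (63/100) / (3/4) = 21/25

0.840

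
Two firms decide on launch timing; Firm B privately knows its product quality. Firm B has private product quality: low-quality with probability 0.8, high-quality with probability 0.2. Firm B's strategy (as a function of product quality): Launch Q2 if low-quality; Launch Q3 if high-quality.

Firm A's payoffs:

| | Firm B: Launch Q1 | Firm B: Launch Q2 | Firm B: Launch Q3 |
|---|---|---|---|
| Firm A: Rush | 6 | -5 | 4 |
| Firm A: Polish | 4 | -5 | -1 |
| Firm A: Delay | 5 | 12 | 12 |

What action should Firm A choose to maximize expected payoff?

Delay

E[Rush] = 0.8·(-5) + 0.2·(4) = -3.2
E[Polish] = 0.8·(-5) + 0.2·(-1) = -4.2
E[Delay] = 0.8·(12) + 0.2·(12) = 12
Best response: Delay (12 is the largest).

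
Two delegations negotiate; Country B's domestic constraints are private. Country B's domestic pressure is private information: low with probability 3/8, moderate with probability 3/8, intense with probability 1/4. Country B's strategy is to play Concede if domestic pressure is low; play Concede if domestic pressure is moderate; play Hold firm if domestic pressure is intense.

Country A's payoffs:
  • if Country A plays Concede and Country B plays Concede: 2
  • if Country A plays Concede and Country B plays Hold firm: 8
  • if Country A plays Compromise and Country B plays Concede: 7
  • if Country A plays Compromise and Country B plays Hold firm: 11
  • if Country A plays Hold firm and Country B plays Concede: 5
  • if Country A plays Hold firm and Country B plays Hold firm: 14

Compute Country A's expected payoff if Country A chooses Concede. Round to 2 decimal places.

3.50

Take the expectation over Country B's domestic pressure, weighting each type's action by its prior probability.
E[Concede] = 3/8·2 + 3/8·2 + 1/4·8 = 3/4 + 3/4 + 2 = 7/2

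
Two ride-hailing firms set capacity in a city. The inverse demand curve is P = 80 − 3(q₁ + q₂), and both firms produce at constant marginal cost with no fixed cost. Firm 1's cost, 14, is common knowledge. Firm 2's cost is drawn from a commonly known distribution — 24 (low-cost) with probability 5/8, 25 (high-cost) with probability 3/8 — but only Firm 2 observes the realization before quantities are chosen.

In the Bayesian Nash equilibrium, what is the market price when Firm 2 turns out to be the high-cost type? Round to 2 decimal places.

39.77

Type-c best response for Firm 2: q₂(c) = (80 − c)/6 − q₁/2.
Firm 1 maximizes expected profit; its first-order condition is 80 − 6q₁ − 3E[q₂] − 14 = 0.
Substituting E[q₂] and solving: E[c₂] = 24.375, so q₁ = (80 − 2·14 + 24.375)/9 = 8.48611.
q₂(high-cost) = 4.92361, so P = 80 − 3·(8.48611 + 4.92361) = 39.7708.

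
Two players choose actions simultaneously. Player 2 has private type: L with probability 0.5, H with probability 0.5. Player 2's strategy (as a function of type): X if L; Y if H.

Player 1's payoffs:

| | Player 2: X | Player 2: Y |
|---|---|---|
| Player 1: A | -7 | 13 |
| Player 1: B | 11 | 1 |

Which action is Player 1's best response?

B

E[A] = 0.5·(-7) + 0.5·(13) = 3
E[B] = 0.5·(11) + 0.5·(1) = 6
Best response: B (6 is the largest).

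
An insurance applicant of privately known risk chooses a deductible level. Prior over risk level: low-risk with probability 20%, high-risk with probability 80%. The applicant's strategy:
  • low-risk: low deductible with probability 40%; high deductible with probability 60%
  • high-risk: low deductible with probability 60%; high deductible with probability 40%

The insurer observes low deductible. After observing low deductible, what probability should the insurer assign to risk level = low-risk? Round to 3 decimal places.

0.143

P(low deductible) = 0.2·0.4 + 0.8·0.6 = 0.56
P(low-risk | low deductible) = (0.2·0.4) / 0.56 = 0.08 / 0.56 = 0.142857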